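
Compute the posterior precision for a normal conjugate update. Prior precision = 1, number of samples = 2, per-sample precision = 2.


tau_post = tau_0 + n * tau
= 1 + 2 * 2 = 5

5


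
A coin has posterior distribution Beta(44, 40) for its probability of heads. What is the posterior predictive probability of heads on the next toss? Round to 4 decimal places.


Posterior predictive = E[theta] = alpha/(alpha+beta)
= 44/84
= 0.5238

0.5238


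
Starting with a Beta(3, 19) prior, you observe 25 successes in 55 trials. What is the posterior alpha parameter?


For a Beta-Binomial conjugate model:
Posterior alpha = prior alpha + number of successes
= 3 + 25 = 28

28


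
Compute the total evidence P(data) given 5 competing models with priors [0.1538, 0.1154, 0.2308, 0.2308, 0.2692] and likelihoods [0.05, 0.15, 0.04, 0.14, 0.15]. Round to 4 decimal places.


Marginal likelihood = sum P(model_i) * P(data|model_i)
Model 1: 0.1538 * 0.05 = 0.0077
Model 2: 0.1154 * 0.15 = 0.0173
Model 3: 0.2308 * 0.04 = 0.0092
Model 4: 0.2308 * 0.14 = 0.0323
Model 5: 0.2692 * 0.15 = 0.0404
Total = 0.1069

0.1069


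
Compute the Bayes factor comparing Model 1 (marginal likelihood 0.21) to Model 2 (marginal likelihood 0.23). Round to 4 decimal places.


BF12 = marginal likelihood of M1 / marginal likelihood of M2
= 0.21/0.23
= 0.913

0.913


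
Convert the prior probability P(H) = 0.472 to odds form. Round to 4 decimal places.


P(not H) = 1 - 0.472 = 0.528
Odds = 0.472 / 0.528 = 0.8939

0.8939


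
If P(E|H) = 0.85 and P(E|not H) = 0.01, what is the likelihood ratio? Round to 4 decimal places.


Likelihood ratio = P(E|H) / P(E|not H)
= 0.85 / 0.01
= 85.0

85.0


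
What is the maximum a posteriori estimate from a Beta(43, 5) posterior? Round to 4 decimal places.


The MAP estimate equals the mode of the distribution.
Mode of Beta(a,b) = (a-1)/(a+b-2)
= 42/46
= 0.913

0.913


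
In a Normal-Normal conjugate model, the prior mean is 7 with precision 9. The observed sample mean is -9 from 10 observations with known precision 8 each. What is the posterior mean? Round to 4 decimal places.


Posterior precision = tau0 + n*tau = 9 + 10*8 = 89
Posterior mean = (tau0*mu0 + n*tau*xbar) / posterior_precision
= (9*7 + 10*8*-9) / 89
= -657 / 89 = -7.382

-7.382


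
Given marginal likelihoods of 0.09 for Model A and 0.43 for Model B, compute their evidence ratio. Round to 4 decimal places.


Ratio = ML(A) / ML(B) = 0.09/0.43
= 0.2093

0.2093


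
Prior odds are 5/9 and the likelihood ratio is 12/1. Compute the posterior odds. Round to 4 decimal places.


Posterior odds = prior odds * likelihood ratio
= (5/9) * (12/1)
= 60 / 9
= 6.6667

6.6667


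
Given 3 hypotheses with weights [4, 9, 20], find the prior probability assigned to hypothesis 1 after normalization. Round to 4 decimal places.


To normalize, divide each weight by the sum of all weights.
Sum = 33
Prior(H1) = 4/33 = 0.1212

0.1212


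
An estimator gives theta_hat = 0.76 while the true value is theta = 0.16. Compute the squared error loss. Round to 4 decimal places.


The squared error loss is (theta_hat - theta)^2
= (0.76 - 0.16)^2
= (0.6)^2 = 0.36

0.36


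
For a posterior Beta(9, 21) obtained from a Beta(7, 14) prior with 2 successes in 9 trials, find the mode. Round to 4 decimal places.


Mode = (alpha - 1) / (alpha + beta - 2)
= 8 / 28
= 0.2857

0.2857


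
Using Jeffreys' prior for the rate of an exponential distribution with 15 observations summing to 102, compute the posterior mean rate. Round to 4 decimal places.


Jeffreys' prior leads to posterior Gamma(15, 102).
Mean = 15/102 = 0.1471

0.1471


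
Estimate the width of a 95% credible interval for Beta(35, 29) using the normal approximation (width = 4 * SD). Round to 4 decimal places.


For Beta(a,b): Var = ab/((a+b)^2(a+b+1))
Var = 0.0038, SD = 0.0617
Approximate 95% CI width = 4 * 0.0617 = 0.247

0.247


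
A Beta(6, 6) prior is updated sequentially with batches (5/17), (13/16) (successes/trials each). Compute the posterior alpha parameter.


Sequential conjugate updating is equivalent to a single batch update.
Total successes across all batches = 18
alpha_posterior = alpha_prior + total_successes = 6 + 18
= 24

24


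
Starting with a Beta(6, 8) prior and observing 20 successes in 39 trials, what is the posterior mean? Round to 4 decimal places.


Posterior parameters: alpha = 6 + 20 = 26
beta = 8 + 19 = 27
Posterior mean = alpha / (alpha + beta) = 26 / 53
= 0.4906

0.4906


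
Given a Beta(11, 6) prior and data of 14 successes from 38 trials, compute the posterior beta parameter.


Number of failures = 38 - 14 = 24
Posterior beta = 6 + 24 = 30

30


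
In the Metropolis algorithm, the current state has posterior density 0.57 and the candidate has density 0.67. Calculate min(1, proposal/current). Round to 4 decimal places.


Ratio = 0.67/0.57 = 1.1754
Acceptance probability = min(1, 1.1754)
= 1.0

1.0


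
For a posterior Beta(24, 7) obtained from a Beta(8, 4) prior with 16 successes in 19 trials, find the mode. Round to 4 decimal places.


Mode = (alpha - 1) / (alpha + beta - 2)
= 23 / 29
= 0.7931

0.7931


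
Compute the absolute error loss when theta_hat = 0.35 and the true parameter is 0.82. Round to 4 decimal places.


L = |theta_hat - theta_true|
= |0.35 - 0.82| = 0.47

0.47


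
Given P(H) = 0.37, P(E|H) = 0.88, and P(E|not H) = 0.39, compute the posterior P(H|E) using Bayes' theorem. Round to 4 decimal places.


By Bayes' theorem: P(H|E) = P(E|H)*P(H) / P(E)
P(E) = P(E|H)*P(H) + P(E|not H)*P(not H)
P(E) = 0.88*0.37 + 0.39*0.63 = 0.5713
P(H|E) = 0.88*0.37 / 0.5713 = 0.5699

0.5699


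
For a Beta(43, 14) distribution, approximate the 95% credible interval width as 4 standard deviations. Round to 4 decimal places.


Variance of Beta(a,b) = ab / ((a+b)^2 * (a+b+1))
= 43*14 / ((57)^2 * 58)
= 0.0032
SD = sqrt(0.0032) = 0.0565
Width = 4 * SD = 0.2261

0.2261


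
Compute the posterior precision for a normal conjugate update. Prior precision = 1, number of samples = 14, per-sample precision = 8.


tau_post = tau_0 + n * tau
= 1 + 14 * 8 = 113

113


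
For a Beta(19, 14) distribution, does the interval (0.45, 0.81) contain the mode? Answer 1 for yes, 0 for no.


Mode of Beta(a,b) = (a-1)/(a+b-2)
= (19-1)/(19+14-2) = 0.5806
Check: 0.45 <= 0.5806 <= 0.81?
Result: 1

1


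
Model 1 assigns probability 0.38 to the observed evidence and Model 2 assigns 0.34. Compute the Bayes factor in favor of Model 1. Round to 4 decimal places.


BF = P(data|M1) / P(data|M2)
= 0.38 / 0.34 = 1.1176

1.1176


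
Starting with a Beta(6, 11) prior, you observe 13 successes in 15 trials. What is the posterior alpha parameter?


For a Beta-Binomial conjugate model:
Posterior alpha = prior alpha + number of successes
= 6 + 13 = 19

19


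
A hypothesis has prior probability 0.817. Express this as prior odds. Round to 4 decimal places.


Odds = P(H) / P(not H) = 0.817 / 0.183
= 4.4645

4.4645


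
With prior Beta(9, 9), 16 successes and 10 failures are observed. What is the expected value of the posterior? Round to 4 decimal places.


Posterior = Beta(25, 19)
E[theta] = alpha/(alpha+beta)
= 25/44 = 0.5682

0.5682


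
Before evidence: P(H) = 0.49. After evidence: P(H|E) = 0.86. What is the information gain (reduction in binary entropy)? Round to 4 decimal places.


Prior entropy = 0.9997
Posterior entropy = 0.5842
Information gain = 0.9997 - 0.5842 = 0.4155

0.4155


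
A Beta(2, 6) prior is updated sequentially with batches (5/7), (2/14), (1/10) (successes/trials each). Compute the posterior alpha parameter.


Sequential conjugate updating is equivalent to a single batch update.
Total successes across all batches = 8
alpha_posterior = alpha_prior + total_successes = 2 + 8
= 10

10


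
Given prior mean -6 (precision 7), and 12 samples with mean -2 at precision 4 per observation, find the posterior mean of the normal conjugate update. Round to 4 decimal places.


The posterior mean is a precision-weighted average of prior and data.
Post. prec. = 7 + 48 = 55
Post. mean = (-42 + -96)/55 = -138/55 = -2.5091

-2.5091


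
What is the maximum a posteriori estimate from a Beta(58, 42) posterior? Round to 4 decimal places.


The MAP estimate equals the mode of the distribution.
Mode of Beta(a,b) = (a-1)/(a+b-2)
= 57/98
= 0.5816

0.5816


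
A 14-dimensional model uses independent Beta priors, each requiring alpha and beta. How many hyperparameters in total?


Per parameter: 2 (alpha and beta).
Total = 14 * 2 = 28

28


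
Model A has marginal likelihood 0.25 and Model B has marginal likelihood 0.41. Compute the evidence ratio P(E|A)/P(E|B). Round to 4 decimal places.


Evidence ratio = P(E|A) / P(E|B)
= 0.25 / 0.41
= 0.6098

0.6098


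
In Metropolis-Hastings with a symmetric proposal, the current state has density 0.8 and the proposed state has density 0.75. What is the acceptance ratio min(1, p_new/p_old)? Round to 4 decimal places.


Ratio = p_new / p_old = 0.75 / 0.8 = 0.9375
Acceptance = min(1, 0.9375) = 0.9375

0.9375


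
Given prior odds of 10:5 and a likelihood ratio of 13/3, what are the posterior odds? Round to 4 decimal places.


Posterior odds = prior odds * LR
Prior odds = 10/5 = 2.0
LR = 13/3 = 4.3333
Posterior odds = 2.0 * 4.3333 = 8.6667

8.6667


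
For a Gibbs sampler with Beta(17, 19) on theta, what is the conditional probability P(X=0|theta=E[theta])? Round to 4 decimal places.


E[theta] = 17/(17+19) = 0.4722
P(X=0|theta) = 1 - theta = 0.5278

0.5278


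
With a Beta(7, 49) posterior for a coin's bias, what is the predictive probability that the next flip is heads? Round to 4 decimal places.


The predictive probability equals the posterior mean.
P(next = heads) = alpha / (alpha + beta)
= 7 / 56 = 0.125

0.125


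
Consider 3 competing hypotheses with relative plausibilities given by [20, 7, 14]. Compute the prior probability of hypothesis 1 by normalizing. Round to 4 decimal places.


Sum of weights = 20 + 7 + 14 = 41
Normalized prior for H1 = 20 / 41
= 0.4878

0.4878


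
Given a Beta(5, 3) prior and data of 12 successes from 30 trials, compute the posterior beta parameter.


Number of failures = 30 - 12 = 18
Posterior beta = 3 + 18 = 21

21


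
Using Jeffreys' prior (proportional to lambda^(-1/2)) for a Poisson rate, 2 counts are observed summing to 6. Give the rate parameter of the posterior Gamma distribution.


Conjugate update: Gamma(prior_shape + S, prior_rate + n).
Prior shape = 0.5, prior rate = 0.
Posterior rate = 0 + n = 2

2.0


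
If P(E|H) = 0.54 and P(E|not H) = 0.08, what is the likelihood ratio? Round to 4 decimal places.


Likelihood ratio = P(E|H) / P(E|not H)
= 0.54 / 0.08
= 6.75

6.75


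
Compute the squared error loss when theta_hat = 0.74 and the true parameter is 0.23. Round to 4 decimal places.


L = (theta_hat - theta_true)^2
= (0.74 - 0.23)^2
= 0.51^2 = 0.2601

0.2601


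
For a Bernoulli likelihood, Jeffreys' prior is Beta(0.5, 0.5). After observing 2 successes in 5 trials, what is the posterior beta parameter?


Jeffreys' prior for Bernoulli is Beta(0.5, 0.5).
Posterior is Beta(0.5 + k, 0.5 + n - k).
Posterior beta = 0.5 + (n - k) = 0.5 + 3 = 3.5

3.5


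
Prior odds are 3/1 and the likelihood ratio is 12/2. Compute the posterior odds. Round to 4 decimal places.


Posterior odds = prior odds * likelihood ratio
= (3/1) * (12/2)
= 36 / 2
= 18.0

18.0


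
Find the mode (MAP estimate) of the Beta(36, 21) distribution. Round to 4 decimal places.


For Beta(a,b) with a,b > 1:
Mode = (a-1)/(a+b-2) = (36-1)/(57-2)
= 35/55 = 0.6364

0.6364


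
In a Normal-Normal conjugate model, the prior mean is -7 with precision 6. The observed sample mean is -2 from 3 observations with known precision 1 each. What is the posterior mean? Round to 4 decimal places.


Posterior precision = tau0 + n*tau = 6 + 3*1 = 9
Posterior mean = (tau0*mu0 + n*tau*xbar) / posterior_precision
= (6*-7 + 3*1*-2) / 9
= -48 / 9 = -5.3333

-5.3333


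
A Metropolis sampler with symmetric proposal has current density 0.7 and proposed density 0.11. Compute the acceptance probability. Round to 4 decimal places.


For symmetric proposals, acceptance = min(1, pi(x*)/pi(x))
= min(1, 0.11/0.7)
= min(1, 0.1571) = 0.1571

0.1571


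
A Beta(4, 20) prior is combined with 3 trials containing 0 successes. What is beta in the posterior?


In conjugate updating:
beta_posterior = beta_prior + (n - k)
= 20 + (3 - 0)
= 20 + 3 = 23

23


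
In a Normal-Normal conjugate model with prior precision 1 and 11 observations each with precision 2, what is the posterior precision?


Posterior precision = prior precision + n * observation precision
= 1 + 11 * 2
= 1 + 22 = 23

23


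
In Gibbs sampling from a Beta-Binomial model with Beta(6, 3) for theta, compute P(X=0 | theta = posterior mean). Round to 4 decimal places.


Posterior mean = alpha/(alpha+beta) = 6/9 = 0.6667
P(X=0|theta=mean) = 1 - theta = 0.3333

0.3333


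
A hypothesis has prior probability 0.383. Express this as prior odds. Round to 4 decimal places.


Odds = P(H) / P(not H) = 0.383 / 0.617
= 0.6207

0.6207


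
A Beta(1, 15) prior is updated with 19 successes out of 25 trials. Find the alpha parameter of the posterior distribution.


In the Beta-Binomial conjugate update:
alpha_post = alpha_prior + successes
= 1 + 19
= 20

20


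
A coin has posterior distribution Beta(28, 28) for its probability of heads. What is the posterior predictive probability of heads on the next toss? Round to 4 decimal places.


Posterior predictive = E[theta] = alpha/(alpha+beta)
= 28/56
= 0.5

0.5


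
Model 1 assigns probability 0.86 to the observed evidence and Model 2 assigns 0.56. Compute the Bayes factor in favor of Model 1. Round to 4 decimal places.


BF = P(data|M1) / P(data|M2)
= 0.86 / 0.56 = 1.5357

1.5357


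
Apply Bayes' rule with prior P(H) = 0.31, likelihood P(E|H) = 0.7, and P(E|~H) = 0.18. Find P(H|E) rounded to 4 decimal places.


Step 1: Compute marginal P(E) = P(E|H)P(H) + P(E|~H)P(~H)
= 0.7*0.31 + 0.18*0.69 = 0.3412
Step 2: P(H|E) = P(E|H)P(H)/P(E) = 0.217/0.3412
= 0.636

0.636


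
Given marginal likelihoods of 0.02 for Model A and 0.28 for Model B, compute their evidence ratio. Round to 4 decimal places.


Ratio = ML(A) / ML(B) = 0.02/0.28
= 0.0714

0.0714


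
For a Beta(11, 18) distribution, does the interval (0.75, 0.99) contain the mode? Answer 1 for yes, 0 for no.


Mode of Beta(a,b) = (a-1)/(a+b-2)
= (11-1)/(11+18-2) = 0.3704
Check: 0.75 <= 0.3704 <= 0.99?
Result: 0

0


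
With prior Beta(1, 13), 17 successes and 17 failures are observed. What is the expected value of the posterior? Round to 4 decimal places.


Posterior = Beta(18, 30)
E[theta] = alpha/(alpha+beta)
= 18/48 = 0.375

0.375


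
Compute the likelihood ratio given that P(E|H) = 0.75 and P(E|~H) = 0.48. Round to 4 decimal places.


LR = P(E|H) / P(E|~H)
= 0.75 / 0.48 = 1.5625

1.5625


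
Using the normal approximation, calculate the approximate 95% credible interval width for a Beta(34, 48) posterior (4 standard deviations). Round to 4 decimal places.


Var(Beta) = 34*48/(82^2 * 83) = 0.0029
SD = 0.0541
Width ~ 4*SD = 0.2163

0.2163


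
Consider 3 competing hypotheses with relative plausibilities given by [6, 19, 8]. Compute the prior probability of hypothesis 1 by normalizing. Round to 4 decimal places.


Sum of weights = 6 + 19 + 8 = 33
Normalized prior for H1 = 6 / 33
= 0.1818

0.1818


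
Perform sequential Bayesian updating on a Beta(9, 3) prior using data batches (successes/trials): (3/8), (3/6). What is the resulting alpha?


Accumulate successes: 6
Posterior alpha = prior alpha + sum of successes
= 9 + 6 = 15

15


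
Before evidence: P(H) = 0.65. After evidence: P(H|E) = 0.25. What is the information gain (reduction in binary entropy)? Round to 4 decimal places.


Prior entropy = 0.9341
Posterior entropy = 0.8113
Information gain = 0.9341 - 0.8113 = 0.1228

0.1228


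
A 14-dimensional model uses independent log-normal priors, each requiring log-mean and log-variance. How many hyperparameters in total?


Per parameter: 2 (log-mean and log-variance).
Total = 14 * 2 = 28

28


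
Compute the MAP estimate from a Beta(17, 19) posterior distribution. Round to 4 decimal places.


MAP = mode of Beta distribution
= (alpha - 1)/(alpha + beta - 2)
= (17-1)/(17+19-2)
= 16/34 = 0.4706

0.4706


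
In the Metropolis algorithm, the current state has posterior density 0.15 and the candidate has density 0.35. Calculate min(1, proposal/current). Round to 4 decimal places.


Ratio = 0.35/0.15 = 2.3333
Acceptance probability = min(1, 2.3333)
= 1.0

1.0


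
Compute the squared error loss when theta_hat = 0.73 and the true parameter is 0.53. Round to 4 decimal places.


L = (theta_hat - theta_true)^2
= (0.73 - 0.53)^2
= 0.2^2 = 0.04

0.04


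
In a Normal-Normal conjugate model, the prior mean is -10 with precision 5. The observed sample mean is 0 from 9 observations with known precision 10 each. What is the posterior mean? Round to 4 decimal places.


Posterior precision = tau0 + n*tau = 5 + 9*10 = 95
Posterior mean = (tau0*mu0 + n*tau*xbar) / posterior_precision
= (5*-10 + 9*10*0) / 95
= -50 / 95 = -0.5263

-0.5263


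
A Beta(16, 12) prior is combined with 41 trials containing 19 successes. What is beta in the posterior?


In conjugate updating:
beta_posterior = beta_prior + (n - k)
= 12 + (41 - 19)
= 12 + 22 = 34

34


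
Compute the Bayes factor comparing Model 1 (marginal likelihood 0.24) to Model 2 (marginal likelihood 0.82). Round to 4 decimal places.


BF12 = marginal likelihood of M1 / marginal likelihood of M2
= 0.24/0.82
= 0.2927

0.2927


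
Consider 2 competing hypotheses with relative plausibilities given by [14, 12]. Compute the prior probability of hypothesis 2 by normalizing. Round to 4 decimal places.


Sum of weights = 14 + 12 = 26
Normalized prior for H2 = 12 / 26
= 0.4615

0.4615


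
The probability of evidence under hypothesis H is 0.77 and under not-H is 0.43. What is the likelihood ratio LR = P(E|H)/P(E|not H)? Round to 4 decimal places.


LR = 0.77 / 0.43
= 1.7907

1.7907


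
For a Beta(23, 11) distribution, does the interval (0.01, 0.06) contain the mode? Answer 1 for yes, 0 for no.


Mode of Beta(a,b) = (a-1)/(a+b-2)
= (23-1)/(23+11-2) = 0.6875
Check: 0.01 <= 0.6875 <= 0.06?
Result: 0

0


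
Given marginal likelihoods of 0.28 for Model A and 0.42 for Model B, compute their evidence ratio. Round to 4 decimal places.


Ratio = ML(A) / ML(B) = 0.28/0.42
= 0.6667

0.6667


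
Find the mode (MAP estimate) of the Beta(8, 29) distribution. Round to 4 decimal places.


For Beta(a,b) with a,b > 1:
Mode = (a-1)/(a+b-2) = (8-1)/(37-2)
= 7/35 = 0.2

0.2


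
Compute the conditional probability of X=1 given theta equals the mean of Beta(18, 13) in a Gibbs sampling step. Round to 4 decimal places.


Mean of Beta(18, 13) = 0.5806
P(X=1 | theta=0.5806) = 0.5806

0.5806


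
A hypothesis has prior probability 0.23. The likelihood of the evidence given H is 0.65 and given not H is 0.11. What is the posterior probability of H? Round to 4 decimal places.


Using Bayes' theorem:
P(E) = 0.23 * 0.65 + 0.77 * 0.11
P(E) = 0.2342
P(H|E) = (0.23 * 0.65) / 0.2342 = 0.6383

0.6383


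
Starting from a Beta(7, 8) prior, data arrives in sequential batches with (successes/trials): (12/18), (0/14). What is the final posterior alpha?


In sequential Bayesian updating, we sum all successes.
Total successes = 12
Final alpha = 7 + 12 = 19

19


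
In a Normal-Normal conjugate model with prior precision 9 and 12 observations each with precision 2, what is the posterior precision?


Posterior precision = prior precision + n * observation precision
= 9 + 12 * 2
= 9 + 24 = 33

33


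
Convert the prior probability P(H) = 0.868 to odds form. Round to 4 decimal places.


P(not H) = 1 - 0.868 = 0.132
Odds = 0.868 / 0.132 = 6.5758

6.5758


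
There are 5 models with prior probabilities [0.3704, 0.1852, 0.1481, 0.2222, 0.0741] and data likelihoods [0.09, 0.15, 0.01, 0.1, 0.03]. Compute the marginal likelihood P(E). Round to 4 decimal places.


P(E) = sum over models of P(M_i) * P(E|M_i)
= 0.3704*0.09 + 0.1852*0.15 + 0.1481*0.01 + 0.2222*0.1 + 0.0741*0.03
= 0.087

0.087


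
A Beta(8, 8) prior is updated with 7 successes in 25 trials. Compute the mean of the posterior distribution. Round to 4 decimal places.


After update: Beta(15, 26)
Mean = 15 / (15 + 26) = 15 / 41
= 0.3659

0.3659


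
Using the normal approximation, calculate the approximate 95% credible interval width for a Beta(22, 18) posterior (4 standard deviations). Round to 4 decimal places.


Var(Beta) = 22*18/(40^2 * 41) = 0.006
SD = 0.0777
Width ~ 4*SD = 0.3108

0.3108


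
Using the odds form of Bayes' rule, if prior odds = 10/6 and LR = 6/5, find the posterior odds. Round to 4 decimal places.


Bayes' rule in odds form: posterior odds = prior odds * LR
= (10 * 6) / (6 * 5)
= 60/30 = 2.0

2.0


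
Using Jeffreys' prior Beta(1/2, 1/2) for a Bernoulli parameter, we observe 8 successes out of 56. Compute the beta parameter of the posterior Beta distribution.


Conjugate update: Beta(0.5 + k, 0.5 + n - k).
k = 8, n - k = 48
Posterior beta = 0.5 + (n - k) = 0.5 + 48 = 48.5

48.5


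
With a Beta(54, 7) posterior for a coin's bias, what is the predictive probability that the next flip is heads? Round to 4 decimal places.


The predictive probability equals the posterior mean.
P(next = heads) = alpha / (alpha + beta)
= 54 / 61 = 0.8852

0.8852


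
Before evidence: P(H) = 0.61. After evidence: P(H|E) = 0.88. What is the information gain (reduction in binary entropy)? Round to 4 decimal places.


Prior entropy = 0.9648
Posterior entropy = 0.5294
Information gain = 0.9648 - 0.5294 = 0.4354

0.4354


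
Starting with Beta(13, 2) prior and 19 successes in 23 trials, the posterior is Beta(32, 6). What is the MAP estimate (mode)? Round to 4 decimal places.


The mode of Beta(a, b) when a > 1 and b > 1 is (a-1)/(a+b-2)
= (32 - 1) / (32 + 6 - 2)
= 31 / 36
= 0.8611

0.8611


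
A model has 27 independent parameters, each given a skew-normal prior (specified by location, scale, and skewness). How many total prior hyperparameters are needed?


Each skew-normal prior needs 3 hyperparameters (location, scale, and skewness).
Total = 3 * 27 = 81

81


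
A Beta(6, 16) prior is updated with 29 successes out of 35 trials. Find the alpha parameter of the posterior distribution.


In the Beta-Binomial conjugate update:
alpha_post = alpha_prior + successes
= 6 + 29
= 35

35


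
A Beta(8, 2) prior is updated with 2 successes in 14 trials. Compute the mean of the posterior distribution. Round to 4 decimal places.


After update: Beta(10, 14)
Mean = 10 / (10 + 14) = 10 / 24
= 0.4167

0.4167


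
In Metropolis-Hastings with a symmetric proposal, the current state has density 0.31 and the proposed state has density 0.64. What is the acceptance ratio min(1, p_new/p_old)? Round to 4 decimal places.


Ratio = p_new / p_old = 0.64 / 0.31 = 2.0645
Acceptance = min(1, 2.0645) = 1.0

1.0


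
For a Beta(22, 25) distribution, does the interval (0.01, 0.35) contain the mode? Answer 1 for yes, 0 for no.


Mode of Beta(a,b) = (a-1)/(a+b-2)
= (22-1)/(22+25-2) = 0.4667
Check: 0.01 <= 0.4667 <= 0.35?
Result: 0

0


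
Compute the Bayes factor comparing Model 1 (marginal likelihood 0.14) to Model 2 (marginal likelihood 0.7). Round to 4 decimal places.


BF12 = marginal likelihood of M1 / marginal likelihood of M2
= 0.14/0.7
= 0.2

0.2


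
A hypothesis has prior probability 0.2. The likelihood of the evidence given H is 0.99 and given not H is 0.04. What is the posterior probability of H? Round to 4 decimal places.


Using Bayes' theorem:
P(E) = 0.2 * 0.99 + 0.8 * 0.04
P(E) = 0.23
P(H|E) = (0.2 * 0.99) / 0.23 = 0.8609

0.8609


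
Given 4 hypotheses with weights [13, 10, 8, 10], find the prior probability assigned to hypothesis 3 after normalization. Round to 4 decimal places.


To normalize, divide each weight by the sum of all weights.
Sum = 41
Prior(H3) = 8/41 = 0.1951

0.1951


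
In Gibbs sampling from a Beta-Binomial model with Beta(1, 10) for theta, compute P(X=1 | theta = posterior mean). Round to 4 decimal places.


Posterior mean = alpha/(alpha+beta) = 1/11 = 0.0909
P(X=1|theta=mean) = theta = 0.0909

0.0909


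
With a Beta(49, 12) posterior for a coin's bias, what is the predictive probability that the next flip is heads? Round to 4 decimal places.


The predictive probability equals the posterior mean.
P(next = heads) = alpha / (alpha + beta)
= 49 / 61 = 0.8033

0.8033


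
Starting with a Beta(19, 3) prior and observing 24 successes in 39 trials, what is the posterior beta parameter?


Posterior beta = prior beta + failures
Failures = 39 - 24 = 15
beta_post = 3 + 15 = 18

18


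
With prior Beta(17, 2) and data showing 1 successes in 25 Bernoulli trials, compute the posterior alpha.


Conjugate update: alpha_posterior = alpha_prior + k
= 17 + 1 = 18

18


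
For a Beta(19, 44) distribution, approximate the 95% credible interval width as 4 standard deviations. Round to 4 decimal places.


Variance of Beta(a,b) = ab / ((a+b)^2 * (a+b+1))
= 19*44 / ((63)^2 * 64)
= 0.0033
SD = sqrt(0.0033) = 0.0574
Width = 4 * SD = 0.2295

0.2295


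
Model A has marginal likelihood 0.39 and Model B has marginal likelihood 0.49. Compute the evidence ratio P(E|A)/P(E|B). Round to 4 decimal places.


Evidence ratio = P(E|A) / P(E|B)
= 0.39 / 0.49
= 0.7959

0.7959


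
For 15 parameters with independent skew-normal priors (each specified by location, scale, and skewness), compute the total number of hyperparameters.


A skew-normal prior has 3 hyperparameters per parameter.
Total = 15 * 3 = 45

45


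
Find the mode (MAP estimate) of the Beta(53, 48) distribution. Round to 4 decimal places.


For Beta(a,b) with a,b > 1:
Mode = (a-1)/(a+b-2) = (53-1)/(101-2)
= 52/99 = 0.5253

0.5253


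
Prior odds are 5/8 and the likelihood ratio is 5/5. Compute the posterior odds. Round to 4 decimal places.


Posterior odds = prior odds * likelihood ratio
= (5/8) * (5/5)
= 25 / 40
= 0.625

0.625


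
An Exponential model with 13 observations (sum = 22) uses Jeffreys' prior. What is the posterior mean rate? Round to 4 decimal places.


Posterior Gamma(13, 22)
E[lambda] = 13/22 = 0.5909

0.5909


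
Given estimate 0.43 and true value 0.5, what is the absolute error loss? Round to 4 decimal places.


Absolute error = |estimate - true|
= |-0.07| = 0.07

0.07


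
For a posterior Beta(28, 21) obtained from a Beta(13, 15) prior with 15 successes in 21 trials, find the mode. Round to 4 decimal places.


Mode = (alpha - 1) / (alpha + beta - 2)
= 27 / 47
= 0.5745

0.5745


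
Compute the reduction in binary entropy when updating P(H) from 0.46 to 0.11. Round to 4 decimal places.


H_before = -p*log2(p) - (1-p)*log2(1-p) for p=0.46: 0.9954
H_after for p=0.11: 0.4999
Reduction = 0.9954 - 0.4999 = 0.4955

0.4955


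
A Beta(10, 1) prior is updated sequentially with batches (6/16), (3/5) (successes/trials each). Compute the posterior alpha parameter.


Sequential conjugate updating is equivalent to a single batch update.
Total successes across all batches = 9
alpha_posterior = alpha_prior + total_successes = 10 + 9
= 19

19


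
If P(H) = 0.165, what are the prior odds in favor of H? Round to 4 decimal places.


Prior odds = P(H) / (1 - P(H))
= 0.165 / 0.835
= 0.1976

0.1976


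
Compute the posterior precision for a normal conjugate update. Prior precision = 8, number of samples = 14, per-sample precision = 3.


tau_post = tau_0 + n * tau
= 8 + 14 * 3 = 50

50


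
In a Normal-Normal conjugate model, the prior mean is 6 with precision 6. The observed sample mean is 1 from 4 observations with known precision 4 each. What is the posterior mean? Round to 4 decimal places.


Posterior precision = tau0 + n*tau = 6 + 4*4 = 22
Posterior mean = (tau0*mu0 + n*tau*xbar) / posterior_precision
= (6*6 + 4*4*1) / 22
= 52 / 22 = 2.3636

2.3636


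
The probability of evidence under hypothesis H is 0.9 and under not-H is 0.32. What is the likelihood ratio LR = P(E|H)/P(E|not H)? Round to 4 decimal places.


LR = 0.9 / 0.32
= 2.8125

2.8125


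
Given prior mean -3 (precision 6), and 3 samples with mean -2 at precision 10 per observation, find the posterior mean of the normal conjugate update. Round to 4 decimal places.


The posterior mean is a precision-weighted average of prior and data.
Post. prec. = 6 + 30 = 36
Post. mean = (-18 + -60)/36 = -78/36 = -2.1667

-2.1667


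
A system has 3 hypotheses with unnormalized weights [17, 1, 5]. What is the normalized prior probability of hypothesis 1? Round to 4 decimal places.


The normalized prior is the weight divided by the total.
Total weight = 23
P(H1) = 17 / 23 = 0.7391

0.7391


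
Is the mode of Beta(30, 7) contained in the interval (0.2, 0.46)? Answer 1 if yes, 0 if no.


Mode = (a-1)/(a+b-2) = 29/35 = 0.8286
Interval: (0.2, 0.46)
Contains mode? 0

0


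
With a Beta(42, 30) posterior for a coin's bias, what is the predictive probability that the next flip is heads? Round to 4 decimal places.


The predictive probability equals the posterior mean.
P(next = heads) = alpha / (alpha + beta)
= 42 / 72 = 0.5833

0.5833


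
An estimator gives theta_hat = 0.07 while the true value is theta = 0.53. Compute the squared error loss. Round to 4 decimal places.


The squared error loss is (theta_hat - theta)^2
= (0.07 - 0.53)^2
= (-0.46)^2 = 0.2116

0.2116


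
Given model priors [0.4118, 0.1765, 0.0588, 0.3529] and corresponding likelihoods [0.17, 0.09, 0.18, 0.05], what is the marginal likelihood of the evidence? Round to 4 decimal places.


P(E) = sum_i P(M_i) P(E|M_i)
= 0.07 + 0.0159 + 0.0106 + 0.0176
= 0.1141

0.1141


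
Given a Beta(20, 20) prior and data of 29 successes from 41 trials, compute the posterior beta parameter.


Number of failures = 41 - 29 = 12
Posterior beta = 20 + 12 = 32

32


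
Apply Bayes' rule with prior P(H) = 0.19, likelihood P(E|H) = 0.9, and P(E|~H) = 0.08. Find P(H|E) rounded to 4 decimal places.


Step 1: Compute marginal P(E) = P(E|H)P(H) + P(E|~H)P(~H)
= 0.9*0.19 + 0.08*0.81 = 0.2358
Step 2: P(H|E) = P(E|H)P(H)/P(E) = 0.171/0.2358
= 0.7252

0.7252


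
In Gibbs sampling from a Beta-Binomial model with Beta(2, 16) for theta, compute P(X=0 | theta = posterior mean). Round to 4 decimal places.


Posterior mean = alpha/(alpha+beta) = 2/18 = 0.1111
P(X=0|theta=mean) = 1 - theta = 0.8889

0.8889


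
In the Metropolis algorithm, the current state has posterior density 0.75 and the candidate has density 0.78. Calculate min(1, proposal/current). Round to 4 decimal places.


Ratio = 0.78/0.75 = 1.04
Acceptance probability = min(1, 1.04)
= 1.0

1.0


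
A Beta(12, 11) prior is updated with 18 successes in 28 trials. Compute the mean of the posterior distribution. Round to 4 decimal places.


After update: Beta(30, 21)
Mean = 30 / (30 + 21) = 30 / 51
= 0.5882

0.5882


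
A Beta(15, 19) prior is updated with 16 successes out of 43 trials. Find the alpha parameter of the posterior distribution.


In the Beta-Binomial conjugate update:
alpha_post = alpha_prior + successes
= 15 + 16
= 31

31


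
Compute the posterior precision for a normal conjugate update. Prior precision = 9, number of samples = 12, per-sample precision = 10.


tau_post = tau_0 + n * tau
= 9 + 12 * 10 = 129

129


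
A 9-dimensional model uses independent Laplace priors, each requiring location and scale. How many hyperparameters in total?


Per parameter: 2 (location and scale).
Total = 9 * 2 = 18

18


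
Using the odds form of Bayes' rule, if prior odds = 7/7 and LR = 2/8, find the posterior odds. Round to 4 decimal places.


Bayes' rule in odds form: posterior odds = prior odds * LR
= (7 * 2) / (7 * 8)
= 14/56 = 0.25

0.25


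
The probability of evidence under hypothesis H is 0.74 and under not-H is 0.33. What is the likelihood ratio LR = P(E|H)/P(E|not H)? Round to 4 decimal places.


LR = 0.74 / 0.33
= 2.2424

2.2424


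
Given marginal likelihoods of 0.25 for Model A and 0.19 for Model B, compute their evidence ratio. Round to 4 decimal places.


Ratio = ML(A) / ML(B) = 0.25/0.19
= 1.3158

1.3158


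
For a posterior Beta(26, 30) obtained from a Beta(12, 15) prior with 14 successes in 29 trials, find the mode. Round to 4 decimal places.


Mode = (alpha - 1) / (alpha + beta - 2)
= 25 / 54
= 0.463

0.463


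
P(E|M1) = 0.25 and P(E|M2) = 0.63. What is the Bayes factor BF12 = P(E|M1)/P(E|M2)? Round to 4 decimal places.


Bayes factor BF12 = P(E|M1) / P(E|M2)
= 0.25 / 0.63
= 0.3968

0.3968


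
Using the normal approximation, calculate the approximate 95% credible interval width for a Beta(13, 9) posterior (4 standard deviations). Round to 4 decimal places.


Var(Beta) = 13*9/(22^2 * 23) = 0.0105
SD = 0.1025
Width ~ 4*SD = 0.4101

0.4101


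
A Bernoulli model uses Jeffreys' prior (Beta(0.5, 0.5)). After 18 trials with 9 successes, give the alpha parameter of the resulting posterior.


Posterior = Beta(prior_alpha + successes, prior_beta + failures)
= Beta(0.5 + 9, 0.5 + 9)
Posterior alpha = 0.5 + k = 0.5 + 9 = 9.5

9.5


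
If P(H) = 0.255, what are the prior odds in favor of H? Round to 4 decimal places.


Prior odds = P(H) / (1 - P(H))
= 0.255 / 0.745
= 0.3423

0.3423


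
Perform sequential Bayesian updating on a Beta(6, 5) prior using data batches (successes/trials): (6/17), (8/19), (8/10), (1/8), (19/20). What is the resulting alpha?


Accumulate successes: 42
Posterior alpha = prior alpha + sum of successes
= 6 + 42 = 48

48


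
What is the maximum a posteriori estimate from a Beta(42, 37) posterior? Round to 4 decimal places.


The MAP estimate equals the mode of the distribution.
Mode of Beta(a,b) = (a-1)/(a+b-2)
= 41/77
= 0.5325

0.5325


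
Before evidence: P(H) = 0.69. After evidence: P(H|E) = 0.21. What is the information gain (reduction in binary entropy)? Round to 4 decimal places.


Prior entropy = 0.8932
Posterior entropy = 0.7415
Information gain = 0.8932 - 0.7415 = 0.1517

0.1517


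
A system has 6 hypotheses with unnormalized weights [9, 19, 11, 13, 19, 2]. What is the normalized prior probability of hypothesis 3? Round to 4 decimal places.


The normalized prior is the weight divided by the total.
Total weight = 73
P(H3) = 11 / 73 = 0.1507

0.1507


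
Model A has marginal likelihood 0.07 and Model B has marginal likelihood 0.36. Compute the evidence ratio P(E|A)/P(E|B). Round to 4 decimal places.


Evidence ratio = P(E|A) / P(E|B)
= 0.07 / 0.36
= 0.1944

0.1944


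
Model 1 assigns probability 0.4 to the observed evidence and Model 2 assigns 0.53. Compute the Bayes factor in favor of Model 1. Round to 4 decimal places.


BF = P(data|M1) / P(data|M2)
= 0.4 / 0.53 = 0.7547

0.7547


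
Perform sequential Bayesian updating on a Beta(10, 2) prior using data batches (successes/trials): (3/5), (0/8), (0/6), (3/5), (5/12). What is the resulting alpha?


Accumulate successes: 11
Posterior alpha = prior alpha + sum of successes
= 10 + 11 = 21

21


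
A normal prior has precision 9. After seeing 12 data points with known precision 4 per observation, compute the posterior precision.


In the conjugate normal model, precisions add:
tau_posterior = tau_prior + n * tau_data
= 9 + 12*4 = 57

57


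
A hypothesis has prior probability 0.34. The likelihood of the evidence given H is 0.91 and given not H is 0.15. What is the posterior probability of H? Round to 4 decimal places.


Using Bayes' theorem:
P(E) = 0.34 * 0.91 + 0.66 * 0.15
P(E) = 0.4084
P(H|E) = (0.34 * 0.91) / 0.4084 = 0.7576

0.7576


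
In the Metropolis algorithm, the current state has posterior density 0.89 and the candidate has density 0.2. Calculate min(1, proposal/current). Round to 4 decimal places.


Ratio = 0.2/0.89 = 0.2247
Acceptance probability = min(1, 0.2247)
= 0.2247

0.2247


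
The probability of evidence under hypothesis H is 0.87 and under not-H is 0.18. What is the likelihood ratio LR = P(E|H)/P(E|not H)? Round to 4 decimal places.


LR = 0.87 / 0.18
= 4.8333

4.8333


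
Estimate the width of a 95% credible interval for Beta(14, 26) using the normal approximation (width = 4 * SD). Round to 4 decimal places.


For Beta(a,b): Var = ab/((a+b)^2(a+b+1))
Var = 0.0055, SD = 0.0745
Approximate 95% CI width = 4 * 0.0745 = 0.298

0.298


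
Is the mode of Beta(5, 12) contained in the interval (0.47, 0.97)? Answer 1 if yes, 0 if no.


Mode = (a-1)/(a+b-2) = 4/15 = 0.2667
Interval: (0.47, 0.97)
Contains mode? 0

0


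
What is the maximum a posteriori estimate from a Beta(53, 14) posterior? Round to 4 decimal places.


The MAP estimate equals the mode of the distribution.
Mode of Beta(a,b) = (a-1)/(a+b-2)
= 52/65
= 0.8

0.8


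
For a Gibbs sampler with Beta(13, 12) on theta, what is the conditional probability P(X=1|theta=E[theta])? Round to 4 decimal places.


E[theta] = 13/(13+12) = 0.52
P(X=1|theta) = theta = 0.52

0.52


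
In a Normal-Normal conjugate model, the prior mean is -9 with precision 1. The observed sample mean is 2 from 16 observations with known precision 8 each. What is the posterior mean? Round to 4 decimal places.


Posterior precision = tau0 + n*tau = 1 + 16*8 = 129
Posterior mean = (tau0*mu0 + n*tau*xbar) / posterior_precision
= (1*-9 + 16*8*2) / 129
= 247 / 129 = 1.9147

1.9147


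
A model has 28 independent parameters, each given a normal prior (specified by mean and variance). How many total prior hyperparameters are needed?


Each normal prior needs 2 hyperparameters (mean and variance).
Total = 2 * 28 = 56

56


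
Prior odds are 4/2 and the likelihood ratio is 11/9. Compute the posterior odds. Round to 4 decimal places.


Posterior odds = prior odds * likelihood ratio
= (4/2) * (11/9)
= 44 / 18
= 2.4444

2.4444


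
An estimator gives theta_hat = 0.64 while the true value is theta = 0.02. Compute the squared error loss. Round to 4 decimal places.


The squared error loss is (theta_hat - theta)^2
= (0.64 - 0.02)^2
= (0.62)^2 = 0.3844

0.3844


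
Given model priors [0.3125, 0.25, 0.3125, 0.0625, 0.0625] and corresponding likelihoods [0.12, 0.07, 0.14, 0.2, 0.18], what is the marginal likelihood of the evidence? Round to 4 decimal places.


P(E) = sum_i P(M_i) P(E|M_i)
= 0.0375 + 0.0175 + 0.0438 + 0.0125 + 0.0112
= 0.1225

0.1225


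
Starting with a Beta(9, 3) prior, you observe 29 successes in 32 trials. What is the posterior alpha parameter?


For a Beta-Binomial conjugate model:
Posterior alpha = prior alpha + number of successes
= 9 + 29 = 38

38


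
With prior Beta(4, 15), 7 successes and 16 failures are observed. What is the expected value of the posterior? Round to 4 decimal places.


Posterior = Beta(11, 31)
E[theta] = alpha/(alpha+beta)
= 11/42 = 0.2619

0.2619


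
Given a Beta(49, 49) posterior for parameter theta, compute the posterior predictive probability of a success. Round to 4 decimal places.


For a Beta-Bernoulli model, the predictive probability is the mean:
P(success) = 49/(49+49) = 49/98 = 0.5

0.5


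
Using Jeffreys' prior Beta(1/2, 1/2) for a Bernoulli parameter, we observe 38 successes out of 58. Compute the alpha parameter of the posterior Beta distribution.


Conjugate update: Beta(0.5 + k, 0.5 + n - k).
k = 38, n - k = 20
Posterior alpha = 0.5 + k = 0.5 + 38 = 38.5

38.5
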